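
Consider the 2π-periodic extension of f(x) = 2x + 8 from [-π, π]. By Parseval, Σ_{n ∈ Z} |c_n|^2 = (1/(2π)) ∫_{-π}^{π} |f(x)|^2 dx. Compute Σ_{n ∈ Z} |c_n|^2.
Σ |c_n|^2 = 4π^2/3 + 64

Expand and integrate term by term over [-π, π]:
  ∫ (2x)^2 dx = 4·(2π^3/3); ∫ 2·2·(8)·x dx = 0 (odd integrand); ∫ 8^2 dx = 64·2π.
So (1/(2π)) ∫_{-π}^{π} (2x + 8)^2 dx = 4π^2/3 + 64 = 4π^2/3 + 64.
Parseval ⇒ Σ |c_n|^2 = 4π^2/3 + 64.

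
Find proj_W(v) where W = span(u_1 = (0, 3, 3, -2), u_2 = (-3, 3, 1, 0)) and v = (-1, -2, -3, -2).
proj_W(v) = (0, -3/2, -3/2, 1)

Set up U = [u_1 | ... | u_2] ∈ R^(4×2). The projector onto W = col(U) is P = U (U^T U)^(-1) U^T.
Compute U^T U =
  [22, 12]
  [12, 19],
and U^T v = (-11, -6).
Solve U^T U · c = U^T v for the coefficients: c = (-1/2, 0). The projection is proj_W(v) = U c.
Check: (v - proj_W(v)) · u_1 = 0  (should be 0).
Check: (v - proj_W(v)) · u_2 = 0  (should be 0).
Result: proj_W(v) = (0, -3/2, -3/2, 1).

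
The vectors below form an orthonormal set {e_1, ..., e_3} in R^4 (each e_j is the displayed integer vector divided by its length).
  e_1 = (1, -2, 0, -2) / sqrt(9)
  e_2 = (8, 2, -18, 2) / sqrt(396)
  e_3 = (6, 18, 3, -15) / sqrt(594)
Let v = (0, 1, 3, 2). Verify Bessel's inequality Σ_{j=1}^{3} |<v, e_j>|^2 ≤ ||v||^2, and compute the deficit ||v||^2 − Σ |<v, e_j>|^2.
Σ |<v, e_j>|^2 = 59/6; ||v||^2 = 14; deficit = 25/6

Write each e_j = u_j / sqrt(<u_j, u_j>) where u_j is the displayed integer vector. Then <v, e_j> = <v, u_j> / sqrt(<u_j, u_j>), so |<v, e_j>|^2 = <v, u_j>^2 / <u_j, u_j>.
Coefficients: <v, e_1> = -6/sqrt(9), <v, e_2> = -48/sqrt(396), <v, e_3> = -3/sqrt(594).
Square and sum: Σ |<v, e_j>|^2 = 59/6.
Compute ||v||^2 = v·v = 14.
Deficit = 14 − 59/6 = 25/6 ≥ 0, confirming Bessel's inequality. (The deficit equals ||v − Σ <v,e_j> e_j||^2, the squared distance from v to span{e_j}.)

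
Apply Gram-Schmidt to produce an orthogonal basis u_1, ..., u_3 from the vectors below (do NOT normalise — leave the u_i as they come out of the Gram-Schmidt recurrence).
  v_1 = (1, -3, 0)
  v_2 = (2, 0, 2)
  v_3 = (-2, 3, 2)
Orthogonal basis:
  u_1 = (1, -3, 0)
  u_2 = (9/5, 3/5, 2)
  u_3 = (-27/19, -9/19, 27/19)

Apply the Gram-Schmidt recurrence
  u_1 = v_1
  u_i = v_i − Σ_{j<i} ((v_i · u_j) / (u_j · u_j)) · u_j.

Step by step this gives:
  u_1 = (1, -3, 0)
  u_2 = (9/5, 3/5, 2)
  u_3 = (-27/19, -9/19, 27/19)

Orthogonality check:
  u_2 · u_1 = 0 (should be 0)
  u_3 · u_1 = 0 (should be 0)
  u_3 · u_2 = 0 (should be 0)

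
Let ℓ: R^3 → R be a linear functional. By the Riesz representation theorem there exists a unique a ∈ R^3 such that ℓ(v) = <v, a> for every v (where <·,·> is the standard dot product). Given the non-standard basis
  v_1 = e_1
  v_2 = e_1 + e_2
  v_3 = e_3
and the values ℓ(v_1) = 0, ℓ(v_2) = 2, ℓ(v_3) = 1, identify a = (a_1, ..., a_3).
a = (0, 2, 1)

Write a = (a_1, ..., a_3) in the standard basis. For each basis vector v_i, ℓ(v_i) = <v_i, a> is a linear equation in the a_j's. Collect the n equations into a matrix system V a = ℓ, where row i of V is v_i (expressed in the standard basis). Since V is invertible (lower-triangular with 1s on the diagonal, up to permutation), solve by back-substitution:
  V =
[[1, 0, 0],
 [1, 1, 0],
 [0, 0, 1]]
  V a = (0, 2, 1)
Solving gives a = (0, 2, 1).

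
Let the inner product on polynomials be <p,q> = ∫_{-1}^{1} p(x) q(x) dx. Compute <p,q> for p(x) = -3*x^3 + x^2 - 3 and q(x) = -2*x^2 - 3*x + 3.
<p,q> = -46/5

Expand the product: p(x)·q(x) = 6*x^5 + 7*x^4 - 12*x^3 + 9*x^2 + 9*x - 9.
∫_{-1}^{1} of each monomial x^k gives [2/(k+1) if k even, 0 if k odd]. Integrating term-by-term (or equivalently evaluating the antiderivative F(x) = x^6 + 7*x^5/5 - 3*x^4 + 3*x^3 + 9*x^2/2 - 9*x at the endpoints):
  F(1) − F(−1) = -21/10 − (71/10) = -46/5.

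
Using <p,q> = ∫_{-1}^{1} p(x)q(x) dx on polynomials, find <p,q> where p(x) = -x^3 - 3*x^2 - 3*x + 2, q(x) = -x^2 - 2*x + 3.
<p,q> = 32/3

Expand the product: p(x)·q(x) = x^5 + 5*x^4 + 6*x^3 - 5*x^2 - 13*x + 6.
∫_{-1}^{1} of each monomial x^k gives [2/(k+1) if k even, 0 if k odd]. Integrating term-by-term (or equivalently evaluating the antiderivative F(x) = x^6/6 + x^5 + 3*x^4/2 - 5*x^3/3 - 13*x^2/2 + 6*x at the endpoints):
  F(1) − F(−1) = 1/2 − (-61/6) = 32/3.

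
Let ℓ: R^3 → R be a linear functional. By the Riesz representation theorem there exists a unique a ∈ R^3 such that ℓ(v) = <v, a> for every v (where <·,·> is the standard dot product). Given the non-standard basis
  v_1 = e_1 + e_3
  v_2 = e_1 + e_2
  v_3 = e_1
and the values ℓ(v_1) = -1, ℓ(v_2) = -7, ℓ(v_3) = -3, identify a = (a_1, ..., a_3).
a = (-3, -4, 2)

Write a = (a_1, ..., a_3) in the standard basis. For each basis vector v_i, ℓ(v_i) = <v_i, a> is a linear equation in the a_j's. Collect the n equations into a matrix system V a = ℓ, where row i of V is v_i (expressed in the standard basis). Since V is invertible (lower-triangular with 1s on the diagonal, up to permutation), solve by back-substitution:
  V =
[[1, 0, 1],
 [1, 1, 0],
 [1, 0, 0]]
  V a = (-1, -7, -3)
Solving gives a = (-3, -4, 2).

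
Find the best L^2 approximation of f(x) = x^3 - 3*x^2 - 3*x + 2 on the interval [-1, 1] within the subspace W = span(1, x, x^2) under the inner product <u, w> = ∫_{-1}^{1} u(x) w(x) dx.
g(x) = -3*x^2 - 12*x/5 + 2

The best approximation g ∈ W is the orthogonal projection of f onto W. Writing g = a_0 + a_1 x + a_2 x^2, the coefficients solve the normal equations G · a = b where
  G_{ij} = <φ_i, φ_j> and b_i = <f, φ_i>, with φ_0 = 1, φ_1 = x, φ_2 = x^2.
G =
  [2, 0, 2/3]
  [0, 2/3, 0]
  [2/3, 0, 2/5],
b = (2, -8/5, 2/15).
Solving gives a_0 = 2, a_1 = -12/5, a_2 = -3, so
  g(x) = -3*x^2 - 12*x/5 + 2.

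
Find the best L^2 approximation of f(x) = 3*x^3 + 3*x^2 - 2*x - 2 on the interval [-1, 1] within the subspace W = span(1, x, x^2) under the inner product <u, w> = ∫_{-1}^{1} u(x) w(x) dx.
g(x) = 3*x^2 - x/5 - 2

The best approximation g ∈ W is the orthogonal projection of f onto W. Writing g = a_0 + a_1 x + a_2 x^2, the coefficients solve the normal equations G · a = b where
  G_{ij} = <φ_i, φ_j> and b_i = <f, φ_i>, with φ_0 = 1, φ_1 = x, φ_2 = x^2.
G =
  [2, 0, 2/3]
  [0, 2/3, 0]
  [2/3, 0, 2/5],
b = (-2, -2/15, -2/15).
Solving gives a_0 = -2, a_1 = -1/5, a_2 = 3, so
  g(x) = 3*x^2 - x/5 - 2.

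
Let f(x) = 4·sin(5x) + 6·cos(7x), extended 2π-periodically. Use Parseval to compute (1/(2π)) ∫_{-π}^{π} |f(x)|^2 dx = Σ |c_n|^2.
Σ |c_n|^2 = 26

Expand |f|^2 and use orthogonality of {sin(nx), cos(mx)} on [-π, π]:
  ∫_{-π}^{π} sin(nx)^2 dx = π, ∫ cos(mx)^2 dx = π, and cross terms integrate to 0.
So ∫_{-π}^{π} f(x)^2 dx = 4^2 · π + 6^2 · π = (16 + 36)π.
Divide by 2π: (16 + 36)/2 = 26.
By Parseval, this equals Σ |c_n|^2.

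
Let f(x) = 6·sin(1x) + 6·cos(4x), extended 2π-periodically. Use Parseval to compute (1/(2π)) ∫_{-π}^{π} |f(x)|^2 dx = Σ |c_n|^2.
Σ |c_n|^2 = 36

Expand |f|^2 and use orthogonality of {sin(nx), cos(mx)} on [-π, π]:
  ∫_{-π}^{π} sin(nx)^2 dx = π, ∫ cos(mx)^2 dx = π, and cross terms integrate to 0.
So ∫_{-π}^{π} f(x)^2 dx = 6^2 · π + 6^2 · π = (36 + 36)π.
Divide by 2π: (36 + 36)/2 = 36.
By Parseval, this equals Σ |c_n|^2.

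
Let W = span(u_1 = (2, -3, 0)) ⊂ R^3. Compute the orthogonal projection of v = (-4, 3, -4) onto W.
proj_W(v) = (-34/13, 51/13, 0)

Set up U = [u_1 | ... | u_1] ∈ R^(3×1). The projector onto W = col(U) is P = U (U^T U)^(-1) U^T.
Compute U^T U =
  [13],
and U^T v = (-17).
Solve U^T U · c = U^T v for the coefficients: c = (-17/13). The projection is proj_W(v) = U c.
Check: (v - proj_W(v)) · u_1 = 0  (should be 0).
Result: proj_W(v) = (-34/13, 51/13, 0).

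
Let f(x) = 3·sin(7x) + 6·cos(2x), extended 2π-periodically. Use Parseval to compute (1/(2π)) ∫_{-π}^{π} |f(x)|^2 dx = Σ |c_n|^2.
Σ |c_n|^2 = 45/2

Expand |f|^2 and use orthogonality of {sin(nx), cos(mx)} on [-π, π]:
  ∫_{-π}^{π} sin(nx)^2 dx = π, ∫ cos(mx)^2 dx = π, and cross terms integrate to 0.
So ∫_{-π}^{π} f(x)^2 dx = 3^2 · π + 6^2 · π = (9 + 36)π.
Divide by 2π: (9 + 36)/2 = 45/2.
By Parseval, this equals Σ |c_n|^2.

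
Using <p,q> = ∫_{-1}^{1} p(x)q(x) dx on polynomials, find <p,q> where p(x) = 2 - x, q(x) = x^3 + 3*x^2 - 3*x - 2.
<p,q> = -12/5

Expand the product: p(x)·q(x) = -x^4 - x^3 + 9*x^2 - 4*x - 4.
∫_{-1}^{1} of each monomial x^k gives [2/(k+1) if k even, 0 if k odd]. Integrating term-by-term (or equivalently evaluating the antiderivative F(x) = -x^5/5 - x^4/4 + 3*x^3 - 2*x^2 - 4*x at the endpoints):
  F(1) − F(−1) = -69/20 − (-21/20) = -12/5.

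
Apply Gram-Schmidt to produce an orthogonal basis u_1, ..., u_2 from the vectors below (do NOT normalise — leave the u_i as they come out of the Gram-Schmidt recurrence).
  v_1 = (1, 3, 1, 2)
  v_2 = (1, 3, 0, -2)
Orthogonal basis:
  u_1 = (1, 3, 1, 2)
  u_2 = (3/5, 9/5, -2/5, -14/5)

Apply the Gram-Schmidt recurrence
  u_1 = v_1
  u_i = v_i − Σ_{j<i} ((v_i · u_j) / (u_j · u_j)) · u_j.

Step by step this gives:
  u_1 = (1, 3, 1, 2)
  u_2 = (3/5, 9/5, -2/5, -14/5)

Orthogonality check:
  u_2 · u_1 = 0 (should be 0)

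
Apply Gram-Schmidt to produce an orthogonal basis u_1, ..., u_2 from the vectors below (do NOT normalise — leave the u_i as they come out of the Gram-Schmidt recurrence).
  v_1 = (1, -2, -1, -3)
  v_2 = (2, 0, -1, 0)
Orthogonal basis:
  u_1 = (1, -2, -1, -3)
  u_2 = (9/5, 2/5, -4/5, 3/5)

Apply the Gram-Schmidt recurrence
  u_1 = v_1
  u_i = v_i − Σ_{j<i} ((v_i · u_j) / (u_j · u_j)) · u_j.

Step by step this gives:
  u_1 = (1, -2, -1, -3)
  u_2 = (9/5, 2/5, -4/5, 3/5)

Orthogonality check:
  u_2 · u_1 = 0 (should be 0)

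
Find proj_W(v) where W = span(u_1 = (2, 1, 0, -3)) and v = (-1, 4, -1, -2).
proj_W(v) = (8/7, 4/7, 0, -12/7)

Set up U = [u_1 | ... | u_1] ∈ R^(4×1). The projector onto W = col(U) is P = U (U^T U)^(-1) U^T.
Compute U^T U =
  [14],
and U^T v = (8).
Solve U^T U · c = U^T v for the coefficients: c = (4/7). The projection is proj_W(v) = U c.
Check: (v - proj_W(v)) · u_1 = 0  (should be 0).
Result: proj_W(v) = (8/7, 4/7, 0, -12/7).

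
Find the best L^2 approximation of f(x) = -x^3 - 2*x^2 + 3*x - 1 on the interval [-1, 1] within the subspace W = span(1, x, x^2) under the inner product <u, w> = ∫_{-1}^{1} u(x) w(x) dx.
g(x) = -2*x^2 + 12*x/5 - 1

The best approximation g ∈ W is the orthogonal projection of f onto W. Writing g = a_0 + a_1 x + a_2 x^2, the coefficients solve the normal equations G · a = b where
  G_{ij} = <φ_i, φ_j> and b_i = <f, φ_i>, with φ_0 = 1, φ_1 = x, φ_2 = x^2.
G =
  [2, 0, 2/3]
  [0, 2/3, 0]
  [2/3, 0, 2/5],
b = (-10/3, 8/5, -22/15).
Solving gives a_0 = -1, a_1 = 12/5, a_2 = -2, so
  g(x) = -2*x^2 + 12*x/5 - 1.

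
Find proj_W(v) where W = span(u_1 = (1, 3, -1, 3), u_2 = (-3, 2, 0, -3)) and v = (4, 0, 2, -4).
proj_W(v) = (-10/101, -195/101, 55/101, -120/101)

Set up U = [u_1 | ... | u_2] ∈ R^(4×2). The projector onto W = col(U) is P = U (U^T U)^(-1) U^T.
Compute U^T U =
  [20, -6]
  [-6, 22],
and U^T v = (-10, 0).
Solve U^T U · c = U^T v for the coefficients: c = (-55/101, -15/101). The projection is proj_W(v) = U c.
Check: (v - proj_W(v)) · u_1 = 0  (should be 0).
Check: (v - proj_W(v)) · u_2 = 0  (should be 0).
Result: proj_W(v) = (-10/101, -195/101, 55/101, -120/101).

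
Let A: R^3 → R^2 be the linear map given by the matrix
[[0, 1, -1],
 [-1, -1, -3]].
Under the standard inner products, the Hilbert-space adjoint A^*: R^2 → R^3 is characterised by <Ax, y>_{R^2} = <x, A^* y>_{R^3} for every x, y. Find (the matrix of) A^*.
A^* = A^T =
[[0, -1],
 [1, -1],
 [-1, -3]]

For real matrices with standard dot products, the defining identity <Ax, y> = <x, A^* y> gives (Ax)^T y = x^T (A^*) y, i.e. x^T A^T y = x^T (A^*) y. Since this holds for all x, y, we must have A^* = A^T. Therefore
A^* =
[[0, -1],
 [1, -1],
 [-1, -3]].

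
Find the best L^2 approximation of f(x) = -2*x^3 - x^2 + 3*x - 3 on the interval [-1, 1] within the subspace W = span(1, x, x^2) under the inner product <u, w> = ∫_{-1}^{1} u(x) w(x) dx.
g(x) = -x^2 + 9*x/5 - 3

The best approximation g ∈ W is the orthogonal projection of f onto W. Writing g = a_0 + a_1 x + a_2 x^2, the coefficients solve the normal equations G · a = b where
  G_{ij} = <φ_i, φ_j> and b_i = <f, φ_i>, with φ_0 = 1, φ_1 = x, φ_2 = x^2.
G =
  [2, 0, 2/3]
  [0, 2/3, 0]
  [2/3, 0, 2/5],
b = (-20/3, 6/5, -12/5).
Solving gives a_0 = -3, a_1 = 9/5, a_2 = -1, so
  g(x) = -x^2 + 9*x/5 - 3.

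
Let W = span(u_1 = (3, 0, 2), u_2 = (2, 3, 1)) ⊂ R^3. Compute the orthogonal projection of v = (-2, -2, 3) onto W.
proj_W(v) = (-7/59, -273/118, 21/118)

Set up U = [u_1 | ... | u_2] ∈ R^(3×2). The projector onto W = col(U) is P = U (U^T U)^(-1) U^T.
Compute U^T U =
  [13, 8]
  [8, 14],
and U^T v = (0, -7).
Solve U^T U · c = U^T v for the coefficients: c = (28/59, -91/118). The projection is proj_W(v) = U c.
Check: (v - proj_W(v)) · u_1 = 0  (should be 0).
Check: (v - proj_W(v)) · u_2 = 0  (should be 0).
Result: proj_W(v) = (-7/59, -273/118, 21/118).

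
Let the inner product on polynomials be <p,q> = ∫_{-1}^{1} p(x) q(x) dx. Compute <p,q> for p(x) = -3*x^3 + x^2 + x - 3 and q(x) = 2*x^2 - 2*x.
<p,q> = -32/15

Expand the product: p(x)·q(x) = -6*x^5 + 8*x^4 - 8*x^2 + 6*x.
∫_{-1}^{1} of each monomial x^k gives [2/(k+1) if k even, 0 if k odd]. Integrating term-by-term (or equivalently evaluating the antiderivative F(x) = -x^6 + 8*x^5/5 - 8*x^3/3 + 3*x^2 at the endpoints):
  F(1) − F(−1) = 14/15 − (46/15) = -32/15.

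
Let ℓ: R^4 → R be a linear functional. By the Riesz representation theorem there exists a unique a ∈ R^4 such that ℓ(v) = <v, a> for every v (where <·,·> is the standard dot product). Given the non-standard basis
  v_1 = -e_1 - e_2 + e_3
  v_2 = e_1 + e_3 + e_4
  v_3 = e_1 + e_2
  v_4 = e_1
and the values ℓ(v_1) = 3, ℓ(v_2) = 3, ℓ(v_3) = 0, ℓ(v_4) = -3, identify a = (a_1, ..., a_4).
a = (-3, 3, 3, 3)

Write a = (a_1, ..., a_4) in the standard basis. For each basis vector v_i, ℓ(v_i) = <v_i, a> is a linear equation in the a_j's. Collect the n equations into a matrix system V a = ℓ, where row i of V is v_i (expressed in the standard basis). Since V is invertible (lower-triangular with 1s on the diagonal, up to permutation), solve by back-substitution:
  V =
[[-1, -1, 1, 0],
 [1, 0, 1, 1],
 [1, 1, 0, 0],
 [1, 0, 0, 0]]
  V a = (3, 3, 0, -3)
Solving gives a = (-3, 3, 3, 3).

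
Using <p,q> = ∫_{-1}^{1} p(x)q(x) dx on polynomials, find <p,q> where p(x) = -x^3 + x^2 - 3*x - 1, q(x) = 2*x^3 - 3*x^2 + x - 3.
<p,q> = -4/7

Expand the product: p(x)·q(x) = -2*x^6 + 5*x^5 - 10*x^4 + 11*x^3 - 3*x^2 + 8*x + 3.
∫_{-1}^{1} of each monomial x^k gives [2/(k+1) if k even, 0 if k odd]. Integrating term-by-term (or equivalently evaluating the antiderivative F(x) = -2*x^7/7 + 5*x^6/6 - 2*x^5 + 11*x^4/4 - x^3 + 4*x^2 + 3*x at the endpoints):
  F(1) − F(−1) = 613/84 − (661/84) = -4/7.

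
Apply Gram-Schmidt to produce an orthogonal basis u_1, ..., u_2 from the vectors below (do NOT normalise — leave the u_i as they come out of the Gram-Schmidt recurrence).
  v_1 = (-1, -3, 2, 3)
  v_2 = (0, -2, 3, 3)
Orthogonal basis:
  u_1 = (-1, -3, 2, 3)
  u_2 = (21/23, 17/23, 27/23, 6/23)

Apply the Gram-Schmidt recurrence
  u_1 = v_1
  u_i = v_i − Σ_{j<i} ((v_i · u_j) / (u_j · u_j)) · u_j.

Step by step this gives:
  u_1 = (-1, -3, 2, 3)
  u_2 = (21/23, 17/23, 27/23, 6/23)

Orthogonality check:
  u_2 · u_1 = 0 (should be 0)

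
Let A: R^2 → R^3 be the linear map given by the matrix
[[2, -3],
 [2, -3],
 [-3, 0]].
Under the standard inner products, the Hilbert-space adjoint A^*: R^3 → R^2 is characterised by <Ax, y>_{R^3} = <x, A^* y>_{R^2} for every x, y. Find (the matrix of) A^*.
A^* = A^T =
[[2, 2, -3],
 [-3, -3, 0]]

For real matrices with standard dot products, the defining identity <Ax, y> = <x, A^* y> gives (Ax)^T y = x^T (A^*) y, i.e. x^T A^T y = x^T (A^*) y. Since this holds for all x, y, we must have A^* = A^T. Therefore
A^* =
[[2, 2, -3],
 [-3, -3, 0]].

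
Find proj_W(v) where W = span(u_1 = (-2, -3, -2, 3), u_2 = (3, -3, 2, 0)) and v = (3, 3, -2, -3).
proj_W(v) = (516/571, 1704/571, 640/571, -1332/571)

Set up U = [u_1 | ... | u_2] ∈ R^(4×2). The projector onto W = col(U) is P = U (U^T U)^(-1) U^T.
Compute U^T U =
  [26, -1]
  [-1, 22],
and U^T v = (-20, -4).
Solve U^T U · c = U^T v for the coefficients: c = (-444/571, -124/571). The projection is proj_W(v) = U c.
Check: (v - proj_W(v)) · u_1 = 0  (should be 0).
Check: (v - proj_W(v)) · u_2 = 0  (should be 0).
Result: proj_W(v) = (516/571, 1704/571, 640/571, -1332/571).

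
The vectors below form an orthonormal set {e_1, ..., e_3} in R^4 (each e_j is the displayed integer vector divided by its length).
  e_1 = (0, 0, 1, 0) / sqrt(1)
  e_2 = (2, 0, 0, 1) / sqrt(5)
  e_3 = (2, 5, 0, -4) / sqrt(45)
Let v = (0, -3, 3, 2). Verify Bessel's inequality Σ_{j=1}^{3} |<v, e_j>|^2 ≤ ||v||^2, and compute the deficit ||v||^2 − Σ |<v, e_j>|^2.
Σ |<v, e_j>|^2 = 194/9; ||v||^2 = 22; deficit = 4/9

Write each e_j = u_j / sqrt(<u_j, u_j>) where u_j is the displayed integer vector. Then <v, e_j> = <v, u_j> / sqrt(<u_j, u_j>), so |<v, e_j>|^2 = <v, u_j>^2 / <u_j, u_j>.
Coefficients: <v, e_1> = 3/sqrt(1), <v, e_2> = 2/sqrt(5), <v, e_3> = -23/sqrt(45).
Square and sum: Σ |<v, e_j>|^2 = 194/9.
Compute ||v||^2 = v·v = 22.
Deficit = 22 − 194/9 = 4/9 ≥ 0, confirming Bessel's inequality. (The deficit equals ||v − Σ <v,e_j> e_j||^2, the squared distance from v to span{e_j}.)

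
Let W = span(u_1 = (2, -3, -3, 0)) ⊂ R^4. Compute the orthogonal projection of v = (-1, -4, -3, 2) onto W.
proj_W(v) = (19/11, -57/22, -57/22, 0)

Set up U = [u_1 | ... | u_1] ∈ R^(4×1). The projector onto W = col(U) is P = U (U^T U)^(-1) U^T.
Compute U^T U =
  [22],
and U^T v = (19).
Solve U^T U · c = U^T v for the coefficients: c = (19/22). The projection is proj_W(v) = U c.
Check: (v - proj_W(v)) · u_1 = 0  (should be 0).
Result: proj_W(v) = (19/11, -57/22, -57/22, 0).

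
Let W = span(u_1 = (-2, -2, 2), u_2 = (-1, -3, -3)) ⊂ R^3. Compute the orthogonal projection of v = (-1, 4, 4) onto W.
proj_W(v) = (1/2, 3, 9/2)

Set up U = [u_1 | ... | u_2] ∈ R^(3×2). The projector onto W = col(U) is P = U (U^T U)^(-1) U^T.
Compute U^T U =
  [12, 2]
  [2, 19],
and U^T v = (2, -23).
Solve U^T U · c = U^T v for the coefficients: c = (3/8, -5/4). The projection is proj_W(v) = U c.
Check: (v - proj_W(v)) · u_1 = 0  (should be 0).
Check: (v - proj_W(v)) · u_2 = 0  (should be 0).
Result: proj_W(v) = (1/2, 3, 9/2).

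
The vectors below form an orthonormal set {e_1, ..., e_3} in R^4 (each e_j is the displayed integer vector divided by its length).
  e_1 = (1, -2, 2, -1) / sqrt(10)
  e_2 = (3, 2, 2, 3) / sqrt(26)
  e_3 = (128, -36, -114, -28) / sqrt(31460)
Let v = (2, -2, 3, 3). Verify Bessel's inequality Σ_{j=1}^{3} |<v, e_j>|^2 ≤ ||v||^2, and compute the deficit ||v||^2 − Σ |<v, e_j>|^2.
Σ |<v, e_j>|^2 = 2362/121; ||v||^2 = 26; deficit = 784/121

Write each e_j = u_j / sqrt(<u_j, u_j>) where u_j is the displayed integer vector. Then <v, e_j> = <v, u_j> / sqrt(<u_j, u_j>), so |<v, e_j>|^2 = <v, u_j>^2 / <u_j, u_j>.
Coefficients: <v, e_1> = 9/sqrt(10), <v, e_2> = 17/sqrt(26), <v, e_3> = -98/sqrt(31460).
Square and sum: Σ |<v, e_j>|^2 = 2362/121.
Compute ||v||^2 = v·v = 26.
Deficit = 26 − 2362/121 = 784/121 ≥ 0, confirming Bessel's inequality. (The deficit equals ||v − Σ <v,e_j> e_j||^2, the squared distance from v to span{e_j}.)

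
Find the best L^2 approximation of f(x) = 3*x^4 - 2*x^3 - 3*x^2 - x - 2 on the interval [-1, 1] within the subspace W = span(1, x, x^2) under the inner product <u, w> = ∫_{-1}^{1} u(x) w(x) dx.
g(x) = -3*x^2/7 - 11*x/5 - 79/35

The best approximation g ∈ W is the orthogonal projection of f onto W. Writing g = a_0 + a_1 x + a_2 x^2, the coefficients solve the normal equations G · a = b where
  G_{ij} = <φ_i, φ_j> and b_i = <f, φ_i>, with φ_0 = 1, φ_1 = x, φ_2 = x^2.
G =
  [2, 0, 2/3]
  [0, 2/3, 0]
  [2/3, 0, 2/5],
b = (-24/5, -22/15, -176/105).
Solving gives a_0 = -79/35, a_1 = -11/5, a_2 = -3/7, so
  g(x) = -3*x^2/7 - 11*x/5 - 79/35.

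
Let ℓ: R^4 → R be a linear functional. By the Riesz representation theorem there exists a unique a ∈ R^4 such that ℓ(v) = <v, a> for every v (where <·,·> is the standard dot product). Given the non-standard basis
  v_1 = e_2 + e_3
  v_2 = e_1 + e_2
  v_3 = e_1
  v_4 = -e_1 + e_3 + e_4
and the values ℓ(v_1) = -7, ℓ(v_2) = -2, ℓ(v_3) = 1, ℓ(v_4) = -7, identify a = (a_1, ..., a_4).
a = (1, -3, -4, -2)

Write a = (a_1, ..., a_4) in the standard basis. For each basis vector v_i, ℓ(v_i) = <v_i, a> is a linear equation in the a_j's. Collect the n equations into a matrix system V a = ℓ, where row i of V is v_i (expressed in the standard basis). Since V is invertible (lower-triangular with 1s on the diagonal, up to permutation), solve by back-substitution:
  V =
[[0, 1, 1, 0],
 [1, 1, 0, 0],
 [1, 0, 0, 0],
 [-1, 0, 1, 1]]
  V a = (-7, -2, 1, -7)
Solving gives a = (1, -3, -4, -2).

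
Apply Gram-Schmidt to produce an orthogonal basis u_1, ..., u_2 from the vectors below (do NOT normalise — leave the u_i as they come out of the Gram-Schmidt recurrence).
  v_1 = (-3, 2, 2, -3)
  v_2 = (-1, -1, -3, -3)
Orthogonal basis:
  u_1 = (-3, 2, 2, -3)
  u_2 = (-7/13, -17/13, -43/13, -33/13)

Apply the Gram-Schmidt recurrence
  u_1 = v_1
  u_i = v_i − Σ_{j<i} ((v_i · u_j) / (u_j · u_j)) · u_j.

Step by step this gives:
  u_1 = (-3, 2, 2, -3)
  u_2 = (-7/13, -17/13, -43/13, -33/13)

Orthogonality check:
  u_2 · u_1 = 0 (should be 0)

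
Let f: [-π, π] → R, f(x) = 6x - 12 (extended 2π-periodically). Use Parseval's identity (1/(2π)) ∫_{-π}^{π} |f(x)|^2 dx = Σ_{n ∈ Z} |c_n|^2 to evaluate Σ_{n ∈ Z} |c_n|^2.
Σ |c_n|^2 = 12π^2 + 144

Expand and integrate term by term over [-π, π]:
  ∫ (6x)^2 dx = 36·(2π^3/3); ∫ 2·6·(-12)·x dx = 0 (odd integrand); ∫ (-12)^2 dx = 144·2π.
So (1/(2π)) ∫_{-π}^{π} (6x - 12)^2 dx = 36π^2/3 + 144 = 12π^2 + 144.
Parseval ⇒ Σ |c_n|^2 = 12π^2 + 144.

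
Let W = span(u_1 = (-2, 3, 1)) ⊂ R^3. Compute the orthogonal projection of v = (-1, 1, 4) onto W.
proj_W(v) = (-9/7, 27/14, 9/14)

Set up U = [u_1 | ... | u_1] ∈ R^(3×1). The projector onto W = col(U) is P = U (U^T U)^(-1) U^T.
Compute U^T U =
  [14],
and U^T v = (9).
Solve U^T U · c = U^T v for the coefficients: c = (9/14). The projection is proj_W(v) = U c.
Check: (v - proj_W(v)) · u_1 = 0  (should be 0).
Result: proj_W(v) = (-9/7, 27/14, 9/14).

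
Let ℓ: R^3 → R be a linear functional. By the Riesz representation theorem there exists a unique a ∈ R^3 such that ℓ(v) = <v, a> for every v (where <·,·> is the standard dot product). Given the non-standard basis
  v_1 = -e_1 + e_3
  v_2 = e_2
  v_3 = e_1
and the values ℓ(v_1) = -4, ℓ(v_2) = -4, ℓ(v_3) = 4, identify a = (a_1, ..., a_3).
a = (4, -4, 0)

Write a = (a_1, ..., a_3) in the standard basis. For each basis vector v_i, ℓ(v_i) = <v_i, a> is a linear equation in the a_j's. Collect the n equations into a matrix system V a = ℓ, where row i of V is v_i (expressed in the standard basis). Since V is invertible (lower-triangular with 1s on the diagonal, up to permutation), solve by back-substitution:
  V =
[[-1, 0, 1],
 [0, 1, 0],
 [1, 0, 0]]
  V a = (-4, -4, 4)
Solving gives a = (4, -4, 0).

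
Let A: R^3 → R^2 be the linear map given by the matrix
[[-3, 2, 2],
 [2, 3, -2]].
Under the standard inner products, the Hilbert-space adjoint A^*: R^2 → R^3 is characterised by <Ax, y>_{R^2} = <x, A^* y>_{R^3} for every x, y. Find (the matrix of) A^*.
A^* = A^T =
[[-3, 2],
 [2, 3],
 [2, -2]]

For real matrices with standard dot products, the defining identity <Ax, y> = <x, A^* y> gives (Ax)^T y = x^T (A^*) y, i.e. x^T A^T y = x^T (A^*) y. Since this holds for all x, y, we must have A^* = A^T. Therefore
A^* =
[[-3, 2],
 [2, 3],
 [2, -2]].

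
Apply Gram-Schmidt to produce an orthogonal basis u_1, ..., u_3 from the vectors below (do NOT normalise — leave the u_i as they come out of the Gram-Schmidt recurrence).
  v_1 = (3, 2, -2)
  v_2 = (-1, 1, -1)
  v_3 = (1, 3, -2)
Orthogonal basis:
  u_1 = (3, 2, -2)
  u_2 = (-20/17, 15/17, -15/17)
  u_3 = (0, 1/2, 1/2)

Apply the Gram-Schmidt recurrence
  u_1 = v_1
  u_i = v_i − Σ_{j<i} ((v_i · u_j) / (u_j · u_j)) · u_j.

Step by step this gives:
  u_1 = (3, 2, -2)
  u_2 = (-20/17, 15/17, -15/17)
  u_3 = (0, 1/2, 1/2)

Orthogonality check:
  u_2 · u_1 = 0 (should be 0)
  u_3 · u_1 = 0 (should be 0)
  u_3 · u_2 = 0 (should be 0)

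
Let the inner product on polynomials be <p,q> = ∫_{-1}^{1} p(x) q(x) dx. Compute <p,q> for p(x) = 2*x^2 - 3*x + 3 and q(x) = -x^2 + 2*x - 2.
<p,q> = -322/15

Expand the product: p(x)·q(x) = -2*x^4 + 7*x^3 - 13*x^2 + 12*x - 6.
∫_{-1}^{1} of each monomial x^k gives [2/(k+1) if k even, 0 if k odd]. Integrating term-by-term (or equivalently evaluating the antiderivative F(x) = -2*x^5/5 + 7*x^4/4 - 13*x^3/3 + 6*x^2 - 6*x at the endpoints):
  F(1) − F(−1) = -179/60 − (1109/60) = -322/15.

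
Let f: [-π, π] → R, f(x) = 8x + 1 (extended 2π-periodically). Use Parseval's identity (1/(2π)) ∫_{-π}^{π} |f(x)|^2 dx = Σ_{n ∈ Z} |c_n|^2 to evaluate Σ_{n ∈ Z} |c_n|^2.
Σ |c_n|^2 = 64π^2/3 + 1

Expand and integrate term by term over [-π, π]:
  ∫ (8x)^2 dx = 64·(2π^3/3); ∫ 2·8·(1)·x dx = 0 (odd integrand); ∫ 1^2 dx = 1·2π.
So (1/(2π)) ∫_{-π}^{π} (8x + 1)^2 dx = 64π^2/3 + 1 = 64π^2/3 + 1.
Parseval ⇒ Σ |c_n|^2 = 64π^2/3 + 1.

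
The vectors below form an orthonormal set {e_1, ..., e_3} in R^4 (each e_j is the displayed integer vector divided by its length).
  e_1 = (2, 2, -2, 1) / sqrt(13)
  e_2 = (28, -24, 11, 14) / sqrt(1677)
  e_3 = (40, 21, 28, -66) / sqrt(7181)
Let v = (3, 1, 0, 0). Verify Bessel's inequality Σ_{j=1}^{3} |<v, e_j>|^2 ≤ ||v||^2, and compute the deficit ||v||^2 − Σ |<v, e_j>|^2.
Σ |<v, e_j>|^2 = 1643/167; ||v||^2 = 10; deficit = 27/167

Write each e_j = u_j / sqrt(<u_j, u_j>) where u_j is the displayed integer vector. Then <v, e_j> = <v, u_j> / sqrt(<u_j, u_j>), so |<v, e_j>|^2 = <v, u_j>^2 / <u_j, u_j>.
Coefficients: <v, e_1> = 8/sqrt(13), <v, e_2> = 60/sqrt(1677), <v, e_3> = 141/sqrt(7181).
Square and sum: Σ |<v, e_j>|^2 = 1643/167.
Compute ||v||^2 = v·v = 10.
Deficit = 10 − 1643/167 = 27/167 ≥ 0, confirming Bessel's inequality. (The deficit equals ||v − Σ <v,e_j> e_j||^2, the squared distance from v to span{e_j}.)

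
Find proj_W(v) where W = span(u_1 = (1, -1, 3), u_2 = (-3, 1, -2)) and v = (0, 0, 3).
proj_W(v) = (-1/9, -7/9, 25/9)

Set up U = [u_1 | ... | u_2] ∈ R^(3×2). The projector onto W = col(U) is P = U (U^T U)^(-1) U^T.
Compute U^T U =
  [11, -10]
  [-10, 14],
and U^T v = (9, -6).
Solve U^T U · c = U^T v for the coefficients: c = (11/9, 4/9). The projection is proj_W(v) = U c.
Check: (v - proj_W(v)) · u_1 = 0  (should be 0).
Check: (v - proj_W(v)) · u_2 = 0  (should be 0).
Result: proj_W(v) = (-1/9, -7/9, 25/9).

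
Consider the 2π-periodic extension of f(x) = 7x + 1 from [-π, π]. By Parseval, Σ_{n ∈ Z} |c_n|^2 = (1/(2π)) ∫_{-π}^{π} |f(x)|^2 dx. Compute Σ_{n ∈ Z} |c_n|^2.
Σ |c_n|^2 = 49π^2/3 + 1

Expand and integrate term by term over [-π, π]:
  ∫ (7x)^2 dx = 49·(2π^3/3); ∫ 2·7·(1)·x dx = 0 (odd integrand); ∫ 1^2 dx = 1·2π.
So (1/(2π)) ∫_{-π}^{π} (7x + 1)^2 dx = 49π^2/3 + 1 = 49π^2/3 + 1.
Parseval ⇒ Σ |c_n|^2 = 49π^2/3 + 1.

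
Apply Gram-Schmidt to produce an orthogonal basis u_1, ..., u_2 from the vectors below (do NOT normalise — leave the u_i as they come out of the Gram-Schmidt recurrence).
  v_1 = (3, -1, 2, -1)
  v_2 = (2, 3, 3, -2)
Orthogonal basis:
  u_1 = (3, -1, 2, -1)
  u_2 = (-1/5, 56/15, 23/15, -19/15)

Apply the Gram-Schmidt recurrence
  u_1 = v_1
  u_i = v_i − Σ_{j<i} ((v_i · u_j) / (u_j · u_j)) · u_j.

Step by step this gives:
  u_1 = (3, -1, 2, -1)
  u_2 = (-1/5, 56/15, 23/15, -19/15)

Orthogonality check:
  u_2 · u_1 = 0 (should be 0)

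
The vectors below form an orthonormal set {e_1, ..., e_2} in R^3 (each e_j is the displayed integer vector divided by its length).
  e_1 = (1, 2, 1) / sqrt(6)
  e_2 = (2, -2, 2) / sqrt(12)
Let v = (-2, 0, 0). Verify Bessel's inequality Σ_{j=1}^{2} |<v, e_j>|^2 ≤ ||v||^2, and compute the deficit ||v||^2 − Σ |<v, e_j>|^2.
Σ |<v, e_j>|^2 = 2; ||v||^2 = 4; deficit = 2

Write each e_j = u_j / sqrt(<u_j, u_j>) where u_j is the displayed integer vector. Then <v, e_j> = <v, u_j> / sqrt(<u_j, u_j>), so |<v, e_j>|^2 = <v, u_j>^2 / <u_j, u_j>.
Coefficients: <v, e_1> = -2/sqrt(6), <v, e_2> = -4/sqrt(12).
Square and sum: Σ |<v, e_j>|^2 = 2.
Compute ||v||^2 = v·v = 4.
Deficit = 4 − 2 = 2 ≥ 0, confirming Bessel's inequality. (The deficit equals ||v − Σ <v,e_j> e_j||^2, the squared distance from v to span{e_j}.)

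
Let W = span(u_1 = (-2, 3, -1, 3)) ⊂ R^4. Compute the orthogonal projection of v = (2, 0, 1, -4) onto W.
proj_W(v) = (34/23, -51/23, 17/23, -51/23)

Set up U = [u_1 | ... | u_1] ∈ R^(4×1). The projector onto W = col(U) is P = U (U^T U)^(-1) U^T.
Compute U^T U =
  [23],
and U^T v = (-17).
Solve U^T U · c = U^T v for the coefficients: c = (-17/23). The projection is proj_W(v) = U c.
Check: (v - proj_W(v)) · u_1 = 0  (should be 0).
Result: proj_W(v) = (34/23, -51/23, 17/23, -51/23).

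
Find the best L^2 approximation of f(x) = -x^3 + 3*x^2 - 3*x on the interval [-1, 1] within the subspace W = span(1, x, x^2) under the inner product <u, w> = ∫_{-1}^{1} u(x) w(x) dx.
g(x) = 3*x^2 - 18*x/5

The best approximation g ∈ W is the orthogonal projection of f onto W. Writing g = a_0 + a_1 x + a_2 x^2, the coefficients solve the normal equations G · a = b where
  G_{ij} = <φ_i, φ_j> and b_i = <f, φ_i>, with φ_0 = 1, φ_1 = x, φ_2 = x^2.
G =
  [2, 0, 2/3]
  [0, 2/3, 0]
  [2/3, 0, 2/5],
b = (2, -12/5, 6/5).
Solving gives a_0 = 0, a_1 = -18/5, a_2 = 3, so
  g(x) = 3*x^2 - 18*x/5.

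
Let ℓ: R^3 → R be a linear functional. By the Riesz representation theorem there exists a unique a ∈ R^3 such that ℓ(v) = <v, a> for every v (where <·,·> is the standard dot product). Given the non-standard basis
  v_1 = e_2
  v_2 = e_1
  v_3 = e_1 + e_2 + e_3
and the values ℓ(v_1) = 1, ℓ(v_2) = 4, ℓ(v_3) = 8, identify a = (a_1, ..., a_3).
a = (4, 1, 3)

Write a = (a_1, ..., a_3) in the standard basis. For each basis vector v_i, ℓ(v_i) = <v_i, a> is a linear equation in the a_j's. Collect the n equations into a matrix system V a = ℓ, where row i of V is v_i (expressed in the standard basis). Since V is invertible (lower-triangular with 1s on the diagonal, up to permutation), solve by back-substitution:
  V =
[[0, 1, 0],
 [1, 0, 0],
 [1, 1, 1]]
  V a = (1, 4, 8)
Solving gives a = (4, 1, 3).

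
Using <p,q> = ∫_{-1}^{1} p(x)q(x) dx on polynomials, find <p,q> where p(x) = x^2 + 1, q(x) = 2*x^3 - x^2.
<p,q> = -16/15

Expand the product: p(x)·q(x) = 2*x^5 - x^4 + 2*x^3 - x^2.
∫_{-1}^{1} of each monomial x^k gives [2/(k+1) if k even, 0 if k odd]. Integrating term-by-term (or equivalently evaluating the antiderivative F(x) = x^6/3 - x^5/5 + x^4/2 - x^3/3 at the endpoints):
  F(1) − F(−1) = 3/10 − (41/30) = -16/15.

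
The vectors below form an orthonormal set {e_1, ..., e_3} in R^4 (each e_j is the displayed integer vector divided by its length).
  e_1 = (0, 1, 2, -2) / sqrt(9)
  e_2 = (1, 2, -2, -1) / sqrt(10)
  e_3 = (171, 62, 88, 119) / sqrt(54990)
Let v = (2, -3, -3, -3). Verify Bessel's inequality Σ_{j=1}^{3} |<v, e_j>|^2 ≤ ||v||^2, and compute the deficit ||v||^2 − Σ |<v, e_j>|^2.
Σ |<v, e_j>|^2 = 343*2**(70/257)*3**(17/257)*5**(28/257)*7**(219/257)/375; ||v||^2 = 31; deficit = 14400/611

Write each e_j = u_j / sqrt(<u_j, u_j>) where u_j is the displayed integer vector. Then <v, e_j> = <v, u_j> / sqrt(<u_j, u_j>), so |<v, e_j>|^2 = <v, u_j>^2 / <u_j, u_j>.
Coefficients: <v, e_1> = -3/sqrt(9), <v, e_2> = 5/sqrt(10), <v, e_3> = -465/sqrt(54990).
Square and sum: Σ |<v, e_j>|^2 = 343*2**(70/257)*3**(17/257)*5**(28/257)*7**(219/257)/375.
Compute ||v||^2 = v·v = 31.
Deficit = 31 − 343*2**(70/257)*3**(17/257)*5**(28/257)*7**(219/257)/375 = 14400/611 ≥ 0, confirming Bessel's inequality. (The deficit equals ||v − Σ <v,e_j> e_j||^2, the squared distance from v to span{e_j}.)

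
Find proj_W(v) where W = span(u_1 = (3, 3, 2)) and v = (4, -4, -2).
proj_W(v) = (-6/11, -6/11, -4/11)

Set up U = [u_1 | ... | u_1] ∈ R^(3×1). The projector onto W = col(U) is P = U (U^T U)^(-1) U^T.
Compute U^T U =
  [22],
and U^T v = (-4).
Solve U^T U · c = U^T v for the coefficients: c = (-2/11). The projection is proj_W(v) = U c.
Check: (v - proj_W(v)) · u_1 = 0  (should be 0).
Result: proj_W(v) = (-6/11, -6/11, -4/11).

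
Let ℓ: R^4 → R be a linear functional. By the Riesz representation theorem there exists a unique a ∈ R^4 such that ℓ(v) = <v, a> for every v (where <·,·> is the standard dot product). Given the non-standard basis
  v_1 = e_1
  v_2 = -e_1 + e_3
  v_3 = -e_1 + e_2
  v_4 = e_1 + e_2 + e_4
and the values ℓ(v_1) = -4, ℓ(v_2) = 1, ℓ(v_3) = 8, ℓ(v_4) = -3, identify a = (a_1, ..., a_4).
a = (-4, 4, -3, -3)

Write a = (a_1, ..., a_4) in the standard basis. For each basis vector v_i, ℓ(v_i) = <v_i, a> is a linear equation in the a_j's. Collect the n equations into a matrix system V a = ℓ, where row i of V is v_i (expressed in the standard basis). Since V is invertible (lower-triangular with 1s on the diagonal, up to permutation), solve by back-substitution:
  V =
[[1, 0, 0, 0],
 [-1, 0, 1, 0],
 [-1, 1, 0, 0],
 [1, 1, 0, 1]]
  V a = (-4, 1, 8, -3)
Solving gives a = (-4, 4, -3, -3).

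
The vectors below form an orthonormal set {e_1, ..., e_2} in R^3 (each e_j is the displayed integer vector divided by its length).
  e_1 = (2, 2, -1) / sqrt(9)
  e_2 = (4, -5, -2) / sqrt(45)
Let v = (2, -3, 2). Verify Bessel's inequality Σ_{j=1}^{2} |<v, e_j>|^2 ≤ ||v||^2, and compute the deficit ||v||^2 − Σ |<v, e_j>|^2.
Σ |<v, e_j>|^2 = 49/5; ||v||^2 = 17; deficit = 36/5

Write each e_j = u_j / sqrt(<u_j, u_j>) where u_j is the displayed integer vector. Then <v, e_j> = <v, u_j> / sqrt(<u_j, u_j>), so |<v, e_j>|^2 = <v, u_j>^2 / <u_j, u_j>.
Coefficients: <v, e_1> = -4/sqrt(9), <v, e_2> = 19/sqrt(45).
Square and sum: Σ |<v, e_j>|^2 = 49/5.
Compute ||v||^2 = v·v = 17.
Deficit = 17 − 49/5 = 36/5 ≥ 0, confirming Bessel's inequality. (The deficit equals ||v − Σ <v,e_j> e_j||^2, the squared distance from v to span{e_j}.)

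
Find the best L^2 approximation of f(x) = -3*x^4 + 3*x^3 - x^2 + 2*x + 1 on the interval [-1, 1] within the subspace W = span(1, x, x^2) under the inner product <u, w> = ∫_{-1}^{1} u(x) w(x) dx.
g(x) = -25*x^2/7 + 19*x/5 + 44/35

The best approximation g ∈ W is the orthogonal projection of f onto W. Writing g = a_0 + a_1 x + a_2 x^2, the coefficients solve the normal equations G · a = b where
  G_{ij} = <φ_i, φ_j> and b_i = <f, φ_i>, with φ_0 = 1, φ_1 = x, φ_2 = x^2.
G =
  [2, 0, 2/3]
  [0, 2/3, 0]
  [2/3, 0, 2/5],
b = (2/15, 38/15, -62/105).
Solving gives a_0 = 44/35, a_1 = 19/5, a_2 = -25/7, so
  g(x) = -25*x^2/7 + 19*x/5 + 44/35.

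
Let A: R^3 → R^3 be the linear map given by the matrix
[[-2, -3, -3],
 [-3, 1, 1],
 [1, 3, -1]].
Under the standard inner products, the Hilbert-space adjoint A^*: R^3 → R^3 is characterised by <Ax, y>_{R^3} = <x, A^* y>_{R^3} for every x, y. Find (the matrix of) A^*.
A^* = A^T =
[[-2, -3, 1],
 [-3, 1, 3],
 [-3, 1, -1]]

For real matrices with standard dot products, the defining identity <Ax, y> = <x, A^* y> gives (Ax)^T y = x^T (A^*) y, i.e. x^T A^T y = x^T (A^*) y. Since this holds for all x, y, we must have A^* = A^T. Therefore
A^* =
[[-2, -3, 1],
 [-3, 1, 3],
 [-3, 1, -1]].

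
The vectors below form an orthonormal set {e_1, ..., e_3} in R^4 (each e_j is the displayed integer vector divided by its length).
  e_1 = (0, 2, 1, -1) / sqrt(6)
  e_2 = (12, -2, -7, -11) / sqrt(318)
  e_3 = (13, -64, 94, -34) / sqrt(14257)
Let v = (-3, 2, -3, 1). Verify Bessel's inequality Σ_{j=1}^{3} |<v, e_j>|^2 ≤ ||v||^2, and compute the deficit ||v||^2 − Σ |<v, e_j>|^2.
Σ |<v, e_j>|^2 = 5163/269; ||v||^2 = 23; deficit = 1024/269

Write each e_j = u_j / sqrt(<u_j, u_j>) where u_j is the displayed integer vector. Then <v, e_j> = <v, u_j> / sqrt(<u_j, u_j>), so |<v, e_j>|^2 = <v, u_j>^2 / <u_j, u_j>.
Coefficients: <v, e_1> = 0/sqrt(6), <v, e_2> = -30/sqrt(318), <v, e_3> = -483/sqrt(14257).
Square and sum: Σ |<v, e_j>|^2 = 5163/269.
Compute ||v||^2 = v·v = 23.
Deficit = 23 − 5163/269 = 1024/269 ≥ 0, confirming Bessel's inequality. (The deficit equals ||v − Σ <v,e_j> e_j||^2, the squared distance from v to span{e_j}.)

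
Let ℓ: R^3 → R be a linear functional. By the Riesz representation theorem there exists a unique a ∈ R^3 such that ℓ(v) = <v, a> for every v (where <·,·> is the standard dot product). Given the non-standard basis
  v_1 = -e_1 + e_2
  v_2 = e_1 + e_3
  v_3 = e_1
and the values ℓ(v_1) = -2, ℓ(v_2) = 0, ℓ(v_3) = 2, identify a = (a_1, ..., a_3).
a = (2, 0, -2)

Write a = (a_1, ..., a_3) in the standard basis. For each basis vector v_i, ℓ(v_i) = <v_i, a> is a linear equation in the a_j's. Collect the n equations into a matrix system V a = ℓ, where row i of V is v_i (expressed in the standard basis). Since V is invertible (lower-triangular with 1s on the diagonal, up to permutation), solve by back-substitution:
  V =
[[-1, 1, 0],
 [1, 0, 1],
 [1, 0, 0]]
  V a = (-2, 0, 2)
Solving gives a = (2, 0, -2).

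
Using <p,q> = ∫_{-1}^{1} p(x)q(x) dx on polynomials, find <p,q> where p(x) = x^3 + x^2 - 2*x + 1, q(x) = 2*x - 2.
<p,q> = -36/5

Expand the product: p(x)·q(x) = 2*x^4 - 6*x^2 + 6*x - 2.
∫_{-1}^{1} of each monomial x^k gives [2/(k+1) if k even, 0 if k odd]. Integrating term-by-term (or equivalently evaluating the antiderivative F(x) = 2*x^5/5 - 2*x^3 + 3*x^2 - 2*x at the endpoints):
  F(1) − F(−1) = -3/5 − (33/5) = -36/5.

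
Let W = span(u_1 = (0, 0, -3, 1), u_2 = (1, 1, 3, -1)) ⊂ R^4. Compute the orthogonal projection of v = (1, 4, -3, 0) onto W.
proj_W(v) = (5/2, 5/2, -27/10, 9/10)

Set up U = [u_1 | ... | u_2] ∈ R^(4×2). The projector onto W = col(U) is P = U (U^T U)^(-1) U^T.
Compute U^T U =
  [10, -10]
  [-10, 12],
and U^T v = (9, -4).
Solve U^T U · c = U^T v for the coefficients: c = (17/5, 5/2). The projection is proj_W(v) = U c.
Check: (v - proj_W(v)) · u_1 = 0  (should be 0).
Check: (v - proj_W(v)) · u_2 = 0  (should be 0).
Result: proj_W(v) = (5/2, 5/2, -27/10, 9/10).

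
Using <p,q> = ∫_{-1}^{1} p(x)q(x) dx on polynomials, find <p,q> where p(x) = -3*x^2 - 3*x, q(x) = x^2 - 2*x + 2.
<p,q> = -6/5

Expand the product: p(x)·q(x) = -3*x^4 + 3*x^3 - 6*x.
∫_{-1}^{1} of each monomial x^k gives [2/(k+1) if k even, 0 if k odd]. Integrating term-by-term (or equivalently evaluating the antiderivative F(x) = -3*x^5/5 + 3*x^4/4 - 3*x^2 at the endpoints):
  F(1) − F(−1) = -57/20 − (-33/20) = -6/5.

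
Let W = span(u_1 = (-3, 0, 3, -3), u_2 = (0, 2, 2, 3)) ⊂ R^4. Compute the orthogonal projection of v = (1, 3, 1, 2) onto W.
proj_W(v) = (2/5, 8/5, 6/5, 14/5)

Set up U = [u_1 | ... | u_2] ∈ R^(4×2). The projector onto W = col(U) is P = U (U^T U)^(-1) U^T.
Compute U^T U =
  [27, -3]
  [-3, 17],
and U^T v = (-6, 14).
Solve U^T U · c = U^T v for the coefficients: c = (-2/15, 4/5). The projection is proj_W(v) = U c.
Check: (v - proj_W(v)) · u_1 = 0  (should be 0).
Check: (v - proj_W(v)) · u_2 = 0  (should be 0).
Result: proj_W(v) = (2/5, 8/5, 6/5, 14/5).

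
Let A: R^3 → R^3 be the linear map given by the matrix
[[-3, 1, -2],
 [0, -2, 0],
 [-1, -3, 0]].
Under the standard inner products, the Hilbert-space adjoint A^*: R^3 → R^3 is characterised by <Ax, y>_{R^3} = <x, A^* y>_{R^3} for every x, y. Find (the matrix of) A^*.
A^* = A^T =
[[-3, 0, -1],
 [1, -2, -3],
 [-2, 0, 0]]

For real matrices with standard dot products, the defining identity <Ax, y> = <x, A^* y> gives (Ax)^T y = x^T (A^*) y, i.e. x^T A^T y = x^T (A^*) y. Since this holds for all x, y, we must have A^* = A^T. Therefore
A^* =
[[-3, 0, -1],
 [1, -2, -3],
 [-2, 0, 0]].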